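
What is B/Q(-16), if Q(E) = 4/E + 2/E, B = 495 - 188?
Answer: -2456/3 ≈ -818.67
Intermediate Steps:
B = 307
Q(E) = 6/E
B/Q(-16) = 307/((6/(-16))) = 307/((6*(-1/16))) = 307/(-3/8) = 307*(-8/3) = -2456/3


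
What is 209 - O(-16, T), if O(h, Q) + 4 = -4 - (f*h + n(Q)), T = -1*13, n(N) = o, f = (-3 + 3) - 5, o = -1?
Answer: 296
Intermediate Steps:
f = -5 (f = 0 - 5 = -5)
n(N) = -1
T = -13
O(h, Q) = -7 + 5*h (O(h, Q) = -4 + (-4 - (-5*h - 1)) = -4 + (-4 - (-1 - 5*h)) = -4 + (-4 + (1 + 5*h)) = -4 + (-3 + 5*h) = -7 + 5*h)
209 - O(-16, T) = 209 - (-7 + 5*(-16)) = 209 - (-7 - 80) = 209 - 1*(-87) = 209 + 87 = 296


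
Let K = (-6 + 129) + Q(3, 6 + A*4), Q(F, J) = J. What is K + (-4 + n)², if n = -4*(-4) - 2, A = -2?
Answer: 221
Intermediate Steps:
n = 14 (n = 16 - 2 = 14)
K = 121 (K = (-6 + 129) + (6 - 2*4) = 123 + (6 - 8) = 123 - 2 = 121)
K + (-4 + n)² = 121 + (-4 + 14)² = 121 + 10² = 121 + 100 = 221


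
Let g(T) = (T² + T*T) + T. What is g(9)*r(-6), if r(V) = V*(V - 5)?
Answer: 11286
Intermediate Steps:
r(V) = V*(-5 + V)
g(T) = T + 2*T² (g(T) = (T² + T²) + T = 2*T² + T = T + 2*T²)
g(9)*r(-6) = (9*(1 + 2*9))*(-6*(-5 - 6)) = (9*(1 + 18))*(-6*(-11)) = (9*19)*66 = 171*66 = 11286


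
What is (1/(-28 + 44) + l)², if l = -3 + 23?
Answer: 103041/256 ≈ 402.50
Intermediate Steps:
l = 20
(1/(-28 + 44) + l)² = (1/(-28 + 44) + 20)² = (1/16 + 20)² = (321/16)² = 103041/256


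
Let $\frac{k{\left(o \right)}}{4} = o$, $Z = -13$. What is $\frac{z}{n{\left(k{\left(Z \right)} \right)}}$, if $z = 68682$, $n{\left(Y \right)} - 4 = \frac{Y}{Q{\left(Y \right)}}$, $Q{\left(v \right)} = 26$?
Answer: $34341$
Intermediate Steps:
$k{\left(o \right)} = 4 o$
$n{\left(Y \right)} = 4 + \frac{Y}{26}$
$\frac{z}{n{\left(k{\left(Z \right)} \right)}} = \frac{68682}{4 + \frac{4 \left(-13\right)}{26}} = \frac{68682}{4 + \frac{1}{26} \left(-52\right)} = \frac{68682}{4 - 2} = \frac{68682}{2} = 68682 \cdot \frac{1}{2} = 34341$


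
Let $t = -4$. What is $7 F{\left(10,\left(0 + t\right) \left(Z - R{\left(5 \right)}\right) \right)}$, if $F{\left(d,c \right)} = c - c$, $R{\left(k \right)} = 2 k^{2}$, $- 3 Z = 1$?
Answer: $0$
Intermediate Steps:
$Z = - \frac{1}{3}$ ($Z = \left(- \frac{1}{3}\right) 1 = - \frac{1}{3} \approx -0.33333$)
$F{\left(d,c \right)} = 0$
$7 F{\left(10,\left(0 + t\right) \left(Z - R{\left(5 \right)}\right) \right)} = 7 \cdot 0 = 0$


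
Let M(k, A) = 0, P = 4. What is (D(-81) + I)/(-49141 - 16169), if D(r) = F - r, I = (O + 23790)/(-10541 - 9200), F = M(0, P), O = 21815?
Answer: -776708/644642355 ≈ -0.0012049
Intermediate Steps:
F = 0
I = -45605/19741 (I = (21815 + 23790)/(-10541 - 9200) = 45605/(-19741) = 45605*(-1/19741) = -45605/19741 ≈ -2.3102)
D(r) = -r (D(r) = 0 - r = -r)
(D(-81) + I)/(-49141 - 16169) = (-1*(-81) - 45605/19741)/(-49141 - 16169) = (81 - 45605/19741)/(-65310) = (1553416/19741)*(-1/65310) = -776708/644642355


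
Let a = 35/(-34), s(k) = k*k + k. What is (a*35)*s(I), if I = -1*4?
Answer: -7350/17 ≈ -432.35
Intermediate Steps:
I = -4
s(k) = k + k² (s(k) = k² + k = k + k²)
a = -35/34 (a = 35*(-1/34) = -35/34 ≈ -1.0294)
(a*35)*s(I) = (-35/34*35)*(-4*(1 - 4)) = -(-2450)*(-3)/17 = -1225/34*12 = -7350/17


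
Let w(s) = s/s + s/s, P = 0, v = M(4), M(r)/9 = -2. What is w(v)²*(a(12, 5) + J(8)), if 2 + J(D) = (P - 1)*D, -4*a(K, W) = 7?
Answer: -47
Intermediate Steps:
M(r) = -18 (M(r) = 9*(-2) = -18)
a(K, W) = -7/4 (a(K, W) = -¼*7 = -7/4)
v = -18
J(D) = -2 - D (J(D) = -2 + (0 - 1)*D = -2 - D)
w(s) = 2 (w(s) = 1 + 1 = 2)
w(v)²*(a(12, 5) + J(8)) = 2²*(-7/4 + (-2 - 1*8)) = 4*(-7/4 + (-2 - 8)) = 4*(-7/4 - 10) = 4*(-47/4) = -47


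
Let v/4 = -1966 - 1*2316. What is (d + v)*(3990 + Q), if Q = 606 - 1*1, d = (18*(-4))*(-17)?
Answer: -73078880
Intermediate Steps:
d = 1224 (d = -72*(-17) = 1224)
v = -17128 (v = 4*(-1966 - 1*2316) = 4*(-1966 - 2316) = 4*(-4282) = -17128)
Q = 605 (Q = 606 - 1 = 605)
(d + v)*(3990 + Q) = (1224 - 17128)*(3990 + 605) = -15904*4595 = -73078880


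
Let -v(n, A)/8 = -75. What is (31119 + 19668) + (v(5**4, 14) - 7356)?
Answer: 44031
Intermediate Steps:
v(n, A) = 600 (v(n, A) = -8*(-75) = 600)
(31119 + 19668) + (v(5**4, 14) - 7356) = (31119 + 19668) + (600 - 7356) = 50787 - 6756 = 44031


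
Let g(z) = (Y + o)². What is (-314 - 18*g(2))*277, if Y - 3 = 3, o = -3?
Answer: -131852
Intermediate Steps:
Y = 6 (Y = 3 + 3 = 6)
g(z) = 9 (g(z) = (6 - 3)² = 3² = 9)
(-314 - 18*g(2))*277 = (-314 - 18*9)*277 = (-314 - 162)*277 = -476*277 = -131852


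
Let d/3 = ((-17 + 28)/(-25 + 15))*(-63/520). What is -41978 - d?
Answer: -218287679/5200 ≈ -41978.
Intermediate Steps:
d = 2079/5200 (d = 3*(((-17 + 28)/(-25 + 15))*(-63/520)) = 3*((11/(-10))*(-63*1/520)) = 3*((11*(-1/10))*(-63/520)) = 3*(-11/10*(-63/520)) = 3*(693/5200) = 2079/5200 ≈ 0.39981)
-41978 - d = -41978 - 1*2079/5200 = -41978 - 2079/5200 = -218287679/5200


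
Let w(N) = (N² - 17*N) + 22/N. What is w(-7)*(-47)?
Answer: -54238/7 ≈ -7748.3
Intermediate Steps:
w(N) = N² - 17*N + 22/N
w(-7)*(-47) = ((22 + (-7)²*(-17 - 7))/(-7))*(-47) = -(22 + 49*(-24))/7*(-47) = -(22 - 1176)/7*(-47) = -⅐*(-1154)*(-47) = (1154/7)*(-47) = -54238/7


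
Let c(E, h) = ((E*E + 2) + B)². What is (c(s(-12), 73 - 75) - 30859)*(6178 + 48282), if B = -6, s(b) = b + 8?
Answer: -1672738900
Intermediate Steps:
s(b) = 8 + b
c(E, h) = (-4 + E²)² (c(E, h) = ((E*E + 2) - 6)² = ((E² + 2) - 6)² = ((2 + E²) - 6)² = (-4 + E²)²)
(c(s(-12), 73 - 75) - 30859)*(6178 + 48282) = ((-4 + (8 - 12)²)² - 30859)*(6178 + 48282) = ((-4 + (-4)²)² - 30859)*54460 = ((-4 + 16)² - 30859)*54460 = (12² - 30859)*54460 = (144 - 30859)*54460 = -30715*54460 = -1672738900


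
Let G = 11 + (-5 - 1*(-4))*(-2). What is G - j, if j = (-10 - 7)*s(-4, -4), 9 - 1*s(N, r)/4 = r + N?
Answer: 1169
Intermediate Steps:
s(N, r) = 36 - 4*N - 4*r (s(N, r) = 36 - 4*(r + N) = 36 - 4*(N + r) = 36 + (-4*N - 4*r) = 36 - 4*N - 4*r)
j = -1156 (j = (-10 - 7)*(36 - 4*(-4) - 4*(-4)) = -17*(36 + 16 + 16) = -17*68 = -1156)
G = 13 (G = 11 + (-5 + 4)*(-2) = 11 - 1*(-2) = 11 + 2 = 13)
G - j = 13 - 1*(-1156) = 13 + 1156 = 1169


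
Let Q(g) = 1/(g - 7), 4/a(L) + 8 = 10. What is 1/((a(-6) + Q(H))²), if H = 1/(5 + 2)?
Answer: 2304/7921 ≈ 0.29087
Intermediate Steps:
a(L) = 2 (a(L) = 4/(-8 + 10) = 4/2 = 4*(½) = 2)
H = ⅐ (H = 1/7 = ⅐ ≈ 0.14286)
Q(g) = 1/(-7 + g)
1/((a(-6) + Q(H))²) = 1/((2 + 1/(-7 + ⅐))²) = 1/((2 + 1/(-48/7))²) = 1/((2 - 7/48)²) = 1/((89/48)²) = 1/(7921/2304) = 2304/7921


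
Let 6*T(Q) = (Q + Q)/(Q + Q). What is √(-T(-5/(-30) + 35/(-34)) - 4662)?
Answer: I*√167838/6 ≈ 68.28*I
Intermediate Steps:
T(Q) = ⅙ (T(Q) = ((Q + Q)/(Q + Q))/6 = ((2*Q)/((2*Q)))/6 = ((2*Q)*(1/(2*Q)))/6 = (⅙)*1 = ⅙)
√(-T(-5/(-30) + 35/(-34)) - 4662) = √(-1*⅙ - 4662) = √(-⅙ - 4662) = √(-27973/6) = I*√167838/6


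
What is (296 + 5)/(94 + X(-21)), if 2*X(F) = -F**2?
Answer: -602/253 ≈ -2.3794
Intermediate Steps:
X(F) = -F**2/2 (X(F) = (-F**2)/2 = -F**2/2)
(296 + 5)/(94 + X(-21)) = (296 + 5)/(94 - 1/2*(-21)**2) = 301/(94 - 1/2*441) = 301/(94 - 441/2) = 301/(-253/2) = 301*(-2/253) = -602/253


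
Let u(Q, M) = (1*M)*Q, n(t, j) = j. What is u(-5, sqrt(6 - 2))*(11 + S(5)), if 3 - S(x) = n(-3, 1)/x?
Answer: -138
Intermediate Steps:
u(Q, M) = M*Q
S(x) = 3 - 1/x
u(-5, sqrt(6 - 2))*(11 + S(5)) = (sqrt(6 - 2)*(-5))*(11 + (3 - 1/5)) = (sqrt(4)*(-5))*(11 + (3 - 1*1/5)) = (2*(-5))*(11 + (3 - 1/5)) = -10*(11 + 14/5) = -10*69/5 = -138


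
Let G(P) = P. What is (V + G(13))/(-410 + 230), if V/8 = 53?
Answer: -437/180 ≈ -2.4278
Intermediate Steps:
V = 424 (V = 8*53 = 424)
(V + G(13))/(-410 + 230) = (424 + 13)/(-410 + 230) = 437/(-180) = 437*(-1/180) = -437/180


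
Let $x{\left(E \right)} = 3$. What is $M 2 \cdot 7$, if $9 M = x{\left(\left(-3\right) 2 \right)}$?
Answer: $\frac{14}{3} \approx 4.6667$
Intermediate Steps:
$M = \frac{1}{3}$ ($M = \frac{1}{9} \cdot 3 = \frac{1}{3} \approx 0.33333$)
$M 2 \cdot 7 = \frac{1}{3} \cdot 2 \cdot 7 = \frac{2}{3} \cdot 7 = \frac{14}{3}$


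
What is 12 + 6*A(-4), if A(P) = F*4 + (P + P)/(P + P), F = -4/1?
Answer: -78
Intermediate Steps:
F = -4 (F = -4*1 = -4)
A(P) = -15 (A(P) = -4*4 + (P + P)/(P + P) = -16 + (2*P)/((2*P)) = -16 + (2*P)*(1/(2*P)) = -16 + 1 = -15)
12 + 6*A(-4) = 12 + 6*(-15) = 12 - 90 = -78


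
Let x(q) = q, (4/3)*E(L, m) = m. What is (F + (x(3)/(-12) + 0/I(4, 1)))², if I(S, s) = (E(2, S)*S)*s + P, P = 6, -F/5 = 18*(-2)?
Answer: 516961/16 ≈ 32310.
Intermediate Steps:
E(L, m) = 3*m/4
F = 180 (F = -90*(-2) = -5*(-36) = 180)
I(S, s) = 6 + 3*s*S²/4 (I(S, s) = ((3*S/4)*S)*s + 6 = (3*S²/4)*s + 6 = 3*s*S²/4 + 6 = 6 + 3*s*S²/4)
(F + (x(3)/(-12) + 0/I(4, 1)))² = (180 + (3/(-12) + 0/(6 + (¾)*1*4²)))² = (180 + (3*(-1/12) + 0/(6 + (¾)*1*16)))² = (180 + (-¼ + 0/(6 + 12)))² = (180 + (-¼ + 0/18))² = (180 + (-¼ + 0*(1/18)))² = (180 + (-¼ + 0))² = (180 - ¼)² = (719/4)² = 516961/16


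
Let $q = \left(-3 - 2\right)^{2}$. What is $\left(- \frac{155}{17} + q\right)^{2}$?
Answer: $\frac{72900}{289} \approx 252.25$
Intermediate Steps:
$q = 25$ ($q = \left(-5\right)^{2} = 25$)
$\left(- \frac{155}{17} + q\right)^{2} = \left(- \frac{155}{17} + 25\right)^{2} = \left(\frac{270}{17}\right)^{2} = \frac{72900}{289}$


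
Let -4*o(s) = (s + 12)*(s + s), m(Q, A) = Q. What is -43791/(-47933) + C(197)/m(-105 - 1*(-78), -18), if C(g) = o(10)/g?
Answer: 238196959/254955627 ≈ 0.93427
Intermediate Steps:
o(s) = -s*(12 + s)/2 (o(s) = -(s + 12)*(s + s)/4 = -(12 + s)*2*s/4 = -s*(12 + s)/2)
C(g) = -110/g (C(g) = (-½*10*(12 + 10))/g = (-½*10*22)/g = -110/g)
-43791/(-47933) + C(197)/m(-105 - 1*(-78), -18) = -43791/(-47933) + (-110/197)/(-105 - 1*(-78)) = -43791*(-1/47933) + (-110*1/197)/(-105 + 78) = 43791/47933 - 110/197/(-27) = 43791/47933 - 110/197*(-1/27) = 43791/47933 + 110/5319 = 238196959/254955627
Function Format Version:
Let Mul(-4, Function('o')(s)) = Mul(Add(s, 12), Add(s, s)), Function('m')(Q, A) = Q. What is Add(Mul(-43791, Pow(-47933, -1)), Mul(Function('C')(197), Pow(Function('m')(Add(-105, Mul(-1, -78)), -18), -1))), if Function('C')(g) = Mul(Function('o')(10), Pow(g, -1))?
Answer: Rational(238196959, 254955627) ≈ 0.93427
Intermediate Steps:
Function('o')(s) = Mul(Rational(-1, 2), s, Add(12, s)) (Function('o')(s) = Mul(Rational(-1, 4), Mul(Add(s, 12), Add(s, s))) = Mul(Rational(-1, 4), Mul(Add(12, s), Mul(2, s))) = Mul(Rational(-1, 4), Mul(2, s, Add(12, s))) = Mul(Rational(-1, 2), s, Add(12, s)))
Function('C')(g) = Mul(-110, Pow(g, -1)) (Function('C')(g) = Mul(Mul(Rational(-1, 2), 10, Add(12, 10)), Pow(g, -1)) = Mul(Mul(Rational(-1, 2), 10, 22), Pow(g, -1)) = Mul(-110, Pow(g, -1)))
Add(Mul(-43791, Pow(-47933, -1)), Mul(Function('C')(197), Pow(Function('m')(Add(-105, Mul(-1, -78)), -18), -1))) = Add(Mul(-43791, Pow(-47933, -1)), Mul(Mul(-110, Pow(197, -1)), Pow(Add(-105, Mul(-1, -78)), -1))) = Add(Mul(-43791, Rational(-1, 47933)), Mul(Mul(-110, Rational(1, 197)), Pow(Add(-105, 78), -1))) = Add(Rational(43791, 47933), Mul(Rational(-110, 197), Pow(-27, -1))) = Add(Rational(43791, 47933), Mul(Rational(-110, 197), Rational(-1, 27))) = Add(Rational(43791, 47933), Rational(110, 5319)) = Rational(238196959, 254955627)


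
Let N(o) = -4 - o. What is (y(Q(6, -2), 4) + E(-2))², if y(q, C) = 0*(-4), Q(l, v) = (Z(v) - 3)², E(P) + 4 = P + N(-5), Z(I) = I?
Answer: 25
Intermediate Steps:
E(P) = -3 + P (E(P) = -4 + (P + (-4 - 1*(-5))) = -4 + (P + (-4 + 5)) = -4 + (P + 1) = -4 + (1 + P) = -3 + P)
Q(l, v) = (-3 + v)² (Q(l, v) = (v - 3)² = (-3 + v)²)
y(q, C) = 0
(y(Q(6, -2), 4) + E(-2))² = (0 + (-3 - 2))² = (0 - 5)² = (-5)² = 25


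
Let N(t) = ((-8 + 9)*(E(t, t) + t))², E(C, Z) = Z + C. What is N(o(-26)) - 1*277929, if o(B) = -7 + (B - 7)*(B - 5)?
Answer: 9012375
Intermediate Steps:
E(C, Z) = C + Z
o(B) = -7 + (-7 + B)*(-5 + B)
N(t) = 9*t² (N(t) = ((-8 + 9)*((t + t) + t))² = (1*(2*t + t))² = (1*(3*t))² = (3*t)² = 9*t²)
N(o(-26)) - 1*277929 = 9*(28 + (-26)² - 12*(-26))² - 1*277929 = 9*(28 + 676 + 312)² - 277929 = 9*1016² - 277929 = 9*1032256 - 277929 = 9290304 - 277929 = 9012375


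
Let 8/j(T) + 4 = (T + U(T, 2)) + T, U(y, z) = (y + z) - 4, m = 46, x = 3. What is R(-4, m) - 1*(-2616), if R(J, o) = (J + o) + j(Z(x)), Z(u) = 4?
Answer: 7978/3 ≈ 2659.3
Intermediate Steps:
U(y, z) = -4 + y + z
j(T) = 8/(-6 + 3*T) (j(T) = 8/(-4 + ((T + (-4 + T + 2)) + T)) = 8/(-4 + ((T + (-2 + T)) + T)) = 8/(-4 + ((-2 + 2*T) + T)) = 8/(-4 + (-2 + 3*T)) = 8/(-6 + 3*T))
R(J, o) = 4/3 + J + o (R(J, o) = (J + o) + 8/(3*(-2 + 4)) = (J + o) + (8/3)/2 = (J + o) + (8/3)*(½) = (J + o) + 4/3 = 4/3 + J + o)
R(-4, m) - 1*(-2616) = (4/3 - 4 + 46) - 1*(-2616) = 130/3 + 2616 = 7978/3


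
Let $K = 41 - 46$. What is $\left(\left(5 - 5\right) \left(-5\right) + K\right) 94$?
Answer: $-470$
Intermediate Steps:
$K = -5$
$\left(\left(5 - 5\right) \left(-5\right) + K\right) 94 = \left(\left(5 - 5\right) \left(-5\right) - 5\right) 94 = \left(0 \left(-5\right) - 5\right) 94 = \left(0 - 5\right) 94 = \left(-5\right) 94 = -470$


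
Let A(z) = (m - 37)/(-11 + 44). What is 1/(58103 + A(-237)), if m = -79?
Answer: 33/1917283 ≈ 1.7212e-5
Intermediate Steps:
A(z) = -116/33 (A(z) = (-79 - 37)/(-11 + 44) = -116/33)
1/(58103 + A(-237)) = 1/(58103 - 116/33) = 1/(1917283/33) = 33/1917283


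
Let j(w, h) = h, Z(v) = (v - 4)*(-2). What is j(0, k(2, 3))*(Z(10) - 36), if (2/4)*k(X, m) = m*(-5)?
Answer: 1440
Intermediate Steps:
Z(v) = 8 - 2*v (Z(v) = (-4 + v)*(-2) = 8 - 2*v)
k(X, m) = -10*m (k(X, m) = 2*(m*(-5)) = 2*(-5*m) = -10*m)
j(0, k(2, 3))*(Z(10) - 36) = (-10*3)*((8 - 2*10) - 36) = -30*((8 - 20) - 36) = -30*(-12 - 36) = -30*(-48) = 1440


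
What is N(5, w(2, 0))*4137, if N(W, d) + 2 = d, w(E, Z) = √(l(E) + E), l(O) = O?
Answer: 0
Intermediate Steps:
w(E, Z) = √2*√E (w(E, Z) = √(E + E) = √(2*E) = √2*√E)
N(W, d) = -2 + d
N(5, w(2, 0))*4137 = (-2 + √2*√2)*4137 = (-2 + 2)*4137 = 0*4137 = 0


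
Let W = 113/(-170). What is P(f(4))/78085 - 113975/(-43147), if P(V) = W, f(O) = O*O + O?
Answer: 1512950563139/572752694150 ≈ 2.6415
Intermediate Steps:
f(O) = O + O² (f(O) = O² + O = O + O²)
W = -113/170 (W = 113*(-1/170) = -113/170 ≈ -0.66471)
P(V) = -113/170
P(f(4))/78085 - 113975/(-43147) = -113/170/78085 - 113975/(-43147) = -113/170*1/78085 - 113975*(-1/43147) = -113/13274450 + 113975/43147 = 1512950563139/572752694150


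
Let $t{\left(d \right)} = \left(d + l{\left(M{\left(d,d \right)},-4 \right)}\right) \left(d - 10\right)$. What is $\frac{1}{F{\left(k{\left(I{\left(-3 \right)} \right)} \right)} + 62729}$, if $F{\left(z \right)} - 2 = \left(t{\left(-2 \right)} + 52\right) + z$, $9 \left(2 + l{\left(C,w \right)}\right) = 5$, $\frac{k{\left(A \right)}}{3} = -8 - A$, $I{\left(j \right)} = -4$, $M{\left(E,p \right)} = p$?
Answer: $\frac{3}{188437} \approx 1.592 \cdot 10^{-5}$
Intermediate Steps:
$k{\left(A \right)} = -24 - 3 A$ ($k{\left(A \right)} = 3 \left(-8 - A\right) = -24 - 3 A$)
$l{\left(C,w \right)} = - \frac{13}{9}$ ($l{\left(C,w \right)} = -2 + \frac{1}{9} \cdot 5 = -2 + \frac{5}{9} = - \frac{13}{9}$)
$t{\left(d \right)} = \left(-10 + d\right) \left(- \frac{13}{9} + d\right)$ ($t{\left(d \right)} = \left(d - \frac{13}{9}\right) \left(d - 10\right) = \left(- \frac{13}{9} + d\right) \left(-10 + d\right) = \left(-10 + d\right) \left(- \frac{13}{9} + d\right)$)
$F{\left(z \right)} = \frac{286}{3} + z$ ($F{\left(z \right)} = 2 + \left(\left(\left(\frac{130}{9} + \left(-2\right)^{2} - - \frac{206}{9}\right) + 52\right) + z\right) = 2 + \left(\left(\left(\frac{130}{9} + 4 + \frac{206}{9}\right) + 52\right) + z\right) = 2 + \left(\left(\frac{124}{3} + 52\right) + z\right) = 2 + \left(\frac{280}{3} + z\right) = \frac{286}{3} + z$)
$\frac{1}{F{\left(k{\left(I{\left(-3 \right)} \right)} \right)} + 62729} = \frac{1}{\left(\frac{286}{3} - 12\right) + 62729} = \frac{1}{\frac{250}{3} + 62729} = \frac{1}{\frac{188437}{3}} = \frac{3}{188437}$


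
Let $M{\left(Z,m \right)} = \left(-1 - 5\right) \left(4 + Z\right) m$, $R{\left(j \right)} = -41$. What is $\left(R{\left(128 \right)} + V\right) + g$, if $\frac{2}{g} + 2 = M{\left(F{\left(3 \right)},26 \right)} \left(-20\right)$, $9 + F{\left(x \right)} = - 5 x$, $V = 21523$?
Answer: $\frac{670259881}{31201} \approx 21482.0$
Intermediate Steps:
$F{\left(x \right)} = -9 - 5 x$
$M{\left(Z,m \right)} = m \left(-24 - 6 Z\right)$ ($M{\left(Z,m \right)} = - 6 \left(4 + Z\right) m = \left(-24 - 6 Z\right) m = m \left(-24 - 6 Z\right)$)
$g = - \frac{1}{31201}$ ($g = \frac{2}{-2 + \left(-6\right) 26 \left(4 - 24\right) \left(-20\right)} = \frac{2}{-2 + \left(-6\right) 26 \left(-20\right) \left(-20\right)} = \frac{2}{-2 + 3120 \left(-20\right)} = \frac{2}{-2 - 62400} = \frac{2}{-62402} = 2 \left(- \frac{1}{62402}\right) = - \frac{1}{31201} \approx -3.205 \cdot 10^{-5}$)
$\left(R{\left(128 \right)} + V\right) + g = \left(-41 + 21523\right) - \frac{1}{31201} = 21482 - \frac{1}{31201} = \frac{670259881}{31201}$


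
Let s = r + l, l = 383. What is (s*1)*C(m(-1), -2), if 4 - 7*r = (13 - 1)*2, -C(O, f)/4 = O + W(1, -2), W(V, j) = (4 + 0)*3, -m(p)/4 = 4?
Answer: 42576/7 ≈ 6082.3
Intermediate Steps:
m(p) = -16 (m(p) = -4*4 = -16)
W(V, j) = 12 (W(V, j) = 4*3 = 12)
C(O, f) = -48 - 4*O (C(O, f) = -4*(O + 12) = -4*(12 + O) = -48 - 4*O)
r = -20/7 (r = 4/7 - (13 - 1)*2/7 = 4/7 - 12*2/7 = 4/7 - ⅐*24 = 4/7 - 24/7 = -20/7 ≈ -2.8571)
s = 2661/7 (s = -20/7 + 383 = 2661/7 ≈ 380.14)
(s*1)*C(m(-1), -2) = ((2661/7)*1)*(-48 - 4*(-16)) = 2661*(-48 + 64)/7 = (2661/7)*16 = 42576/7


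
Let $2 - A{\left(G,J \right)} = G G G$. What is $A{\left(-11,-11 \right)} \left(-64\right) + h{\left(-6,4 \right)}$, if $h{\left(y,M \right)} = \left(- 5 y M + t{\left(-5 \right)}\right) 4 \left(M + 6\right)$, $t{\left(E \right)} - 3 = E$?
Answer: $-80592$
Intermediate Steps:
$t{\left(E \right)} = 3 + E$
$A{\left(G,J \right)} = 2 - G^{3}$ ($A{\left(G,J \right)} = 2 - G G G = 2 - G G^{2} = 2 - G^{3}$)
$h{\left(y,M \right)} = \left(-8 - 20 M y\right) \left(6 + M\right)$ ($h{\left(y,M \right)} = \left(- 5 y M + \left(3 - 5\right)\right) 4 \left(M + 6\right) = \left(- 5 M y - 2\right) 4 \left(6 + M\right) = \left(-2 - 5 M y\right) 4 \left(6 + M\right) = \left(-8 - 20 M y\right) \left(6 + M\right)$)
$A{\left(-11,-11 \right)} \left(-64\right) + h{\left(-6,4 \right)} = \left(2 - \left(-11\right)^{3}\right) \left(-64\right) - \left(80 - 2880 - 1920\right) = \left(2 - -1331\right) \left(-64\right) - \left(-2800 - 1920\right) = \left(2 + 1331\right) \left(-64\right) + \left(-48 - 32 + 2880 + 1920\right) = 1333 \left(-64\right) + 4720 = -85312 + 4720 = -80592$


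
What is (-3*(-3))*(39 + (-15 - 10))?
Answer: 126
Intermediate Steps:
(-3*(-3))*(39 + (-15 - 10)) = 9*(39 - 25) = 9*14 = 126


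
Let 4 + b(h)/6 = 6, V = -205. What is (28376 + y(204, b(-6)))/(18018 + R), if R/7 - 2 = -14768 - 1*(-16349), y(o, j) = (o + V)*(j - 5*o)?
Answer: 29384/29099 ≈ 1.0098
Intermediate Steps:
b(h) = 12 (b(h) = -24 + 6*6 = -24 + 36 = 12)
y(o, j) = (-205 + o)*(j - 5*o) (y(o, j) = (o - 205)*(j - 5*o) = (-205 + o)*(j - 5*o))
R = 11081 (R = 14 + 7*(-14768 - 1*(-16349)) = 14 + 7*(-14768 + 16349) = 14 + 7*1581 = 14 + 11067 = 11081)
(28376 + y(204, b(-6)))/(18018 + R) = (28376 + (-205*12 - 5*204**2 + 1025*204 + 12*204))/(18018 + 11081) = (28376 + (-2460 - 5*41616 + 209100 + 2448))/29099 = (28376 + (-2460 - 208080 + 209100 + 2448))*(1/29099) = (28376 + 1008)*(1/29099) = 29384*(1/29099) = 29384/29099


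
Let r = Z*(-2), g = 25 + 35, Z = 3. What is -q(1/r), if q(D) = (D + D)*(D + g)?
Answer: 359/18 ≈ 19.944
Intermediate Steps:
g = 60
r = -6 (r = 3*(-2) = -6)
q(D) = 2*D*(60 + D) (q(D) = (D + D)*(D + 60) = (2*D)*(60 + D) = 2*D*(60 + D))
-q(1/r) = -2*(60 + 1/(-6))/(-6) = -2*(-1)*(60 - ⅙)/6 = -2*(-1)*359/(6*6) = -1*(-359/18) = 359/18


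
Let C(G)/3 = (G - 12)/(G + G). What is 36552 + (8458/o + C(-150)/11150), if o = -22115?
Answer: 90129801311263/2465822500 ≈ 36552.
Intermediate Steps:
C(G) = 3*(-12 + G)/(2*G) (C(G) = 3*((G - 12)/(G + G)) = 3*((-12 + G)/((2*G))) = 3*((-12 + G)*(1/(2*G))) = 3*((-12 + G)/(2*G)) = 3*(-12 + G)/(2*G))
36552 + (8458/o + C(-150)/11150) = 36552 + (8458/(-22115) + (3/2 - 18/(-150))/11150) = 36552 + (8458*(-1/22115) + (3/2 - 18*(-1/150))*(1/11150)) = 36552 + (-8458/22115 + (3/2 + 3/25)*(1/11150)) = 36552 + (-8458/22115 + (81/50)*(1/11150)) = 36552 + (-8458/22115 + 81/557500) = 36552 - 942708737/2465822500 = 90129801311263/2465822500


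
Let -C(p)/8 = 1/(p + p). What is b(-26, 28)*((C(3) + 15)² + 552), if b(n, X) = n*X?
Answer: -4840472/9 ≈ -5.3783e+5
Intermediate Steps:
C(p) = -4/p (C(p) = -8/(p + p) = -8*1/(2*p) = -4/p)
b(n, X) = X*n
b(-26, 28)*((C(3) + 15)² + 552) = (28*(-26))*((-4/3 + 15)² + 552) = -728*((-4*⅓ + 15)² + 552) = -728*((-4/3 + 15)² + 552) = -728*((41/3)² + 552) = -728*(1681/9 + 552) = -728*6649/9 = -4840472/9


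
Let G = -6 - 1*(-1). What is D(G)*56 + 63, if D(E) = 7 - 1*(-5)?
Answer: 735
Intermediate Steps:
G = -5 (G = -6 + 1 = -5)
D(E) = 12 (D(E) = 7 + 5 = 12)
D(G)*56 + 63 = 12*56 + 63 = 672 + 63 = 735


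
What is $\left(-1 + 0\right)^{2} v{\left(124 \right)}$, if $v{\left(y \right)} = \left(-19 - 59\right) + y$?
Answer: $46$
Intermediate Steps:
$v{\left(y \right)} = -78 + y$
$\left(-1 + 0\right)^{2} v{\left(124 \right)} = \left(-1 + 0\right)^{2} \left(-78 + 124\right) = \left(-1\right)^{2} \cdot 46 = 1 \cdot 46 = 46$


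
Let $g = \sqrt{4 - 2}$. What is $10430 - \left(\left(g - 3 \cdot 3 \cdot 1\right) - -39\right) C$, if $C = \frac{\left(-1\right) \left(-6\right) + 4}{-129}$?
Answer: $\frac{448590}{43} + \frac{10 \sqrt{2}}{129} \approx 10432.0$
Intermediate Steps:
$g = \sqrt{2} \approx 1.4142$
$C = - \frac{10}{129}$ ($C = \left(6 + 4\right) \left(- \frac{1}{129}\right) = 10 \left(- \frac{1}{129}\right) = - \frac{10}{129} \approx -0.077519$)
$10430 - \left(\left(g - 3 \cdot 3 \cdot 1\right) - -39\right) C = 10430 - \left(\left(\sqrt{2} - 3 \cdot 3 \cdot 1\right) - -39\right) \left(- \frac{10}{129}\right) = 10430 - \left(\left(\sqrt{2} - 9\right) + 39\right) \left(- \frac{10}{129}\right) = 10430 - \left(\left(-9 + \sqrt{2}\right) + 39\right) \left(- \frac{10}{129}\right) = 10430 - \left(30 + \sqrt{2}\right) \left(- \frac{10}{129}\right) = 10430 - \left(- \frac{100}{43} - \frac{10 \sqrt{2}}{129}\right) = 10430 + \left(\frac{100}{43} + \frac{10 \sqrt{2}}{129}\right) = \frac{448590}{43} + \frac{10 \sqrt{2}}{129}$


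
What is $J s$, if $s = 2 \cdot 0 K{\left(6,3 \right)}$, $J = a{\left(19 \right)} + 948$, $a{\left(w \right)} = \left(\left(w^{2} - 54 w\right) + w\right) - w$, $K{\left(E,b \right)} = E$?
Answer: $0$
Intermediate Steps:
$a{\left(w \right)} = w^{2} - 54 w$ ($a{\left(w \right)} = \left(w^{2} - 53 w\right) - w = w^{2} - 54 w$)
$J = 283$ ($J = 19 \left(-54 + 19\right) + 948 = 19 \left(-35\right) + 948 = -665 + 948 = 283$)
$s = 0$ ($s = 2 \cdot 0 \cdot 6 = 0 \cdot 6 = 0$)
$J s = 283 \cdot 0 = 0$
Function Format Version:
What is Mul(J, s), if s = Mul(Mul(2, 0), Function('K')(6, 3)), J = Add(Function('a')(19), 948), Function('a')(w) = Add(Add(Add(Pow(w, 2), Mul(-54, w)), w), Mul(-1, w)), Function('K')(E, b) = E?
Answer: 0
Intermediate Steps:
Function('a')(w) = Add(Pow(w, 2), Mul(-54, w)) (Function('a')(w) = Add(Add(Pow(w, 2), Mul(-53, w)), Mul(-1, w)) = Add(Pow(w, 2), Mul(-54, w)))
J = 283 (J = Add(Mul(19, Add(-54, 19)), 948) = Add(Mul(19, -35), 948) = Add(-665, 948) = 283)
s = 0 (s = Mul(Mul(2, 0), 6) = Mul(0, 6) = 0)
Mul(J, s) = Mul(283, 0) = 0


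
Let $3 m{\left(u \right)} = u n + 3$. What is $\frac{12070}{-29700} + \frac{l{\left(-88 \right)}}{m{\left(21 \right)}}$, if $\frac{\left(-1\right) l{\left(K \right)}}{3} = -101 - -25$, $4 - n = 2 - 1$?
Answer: $\frac{29573}{2970} \approx 9.9572$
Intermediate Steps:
$n = 3$ ($n = 4 - \left(2 - 1\right) = 4 - 1 = 3$)
$l{\left(K \right)} = 228$ ($l{\left(K \right)} = - 3 \left(-101 - -25\right) = - 3 \left(-101 + 25\right) = \left(-3\right) \left(-76\right) = 228$)
$m{\left(u \right)} = 1 + u$ ($m{\left(u \right)} = \frac{u 3 + 3}{3} = \frac{3 u + 3}{3} = \frac{3 + 3 u}{3} = 1 + u$)
$\frac{12070}{-29700} + \frac{l{\left(-88 \right)}}{m{\left(21 \right)}} = \frac{12070}{-29700} + \frac{228}{1 + 21} = 12070 \left(- \frac{1}{29700}\right) + \frac{228}{22} = - \frac{1207}{2970} + 228 \cdot \frac{1}{22} = - \frac{1207}{2970} + \frac{114}{11} = \frac{29573}{2970}$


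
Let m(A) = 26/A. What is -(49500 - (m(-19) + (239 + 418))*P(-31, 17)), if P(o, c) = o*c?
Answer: -7505339/19 ≈ -3.9502e+5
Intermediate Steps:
P(o, c) = c*o
-(49500 - (m(-19) + (239 + 418))*P(-31, 17)) = -(49500 - (26/(-19) + (239 + 418))*17*(-31)) = -(49500 - (26*(-1/19) + 657)*(-527)) = -(49500 - (-26/19 + 657)*(-527)) = -(49500 - 12457*(-527)/19) = -(49500 - 1*(-6564839/19)) = -(49500 + 6564839/19) = -1*7505339/19 = -7505339/19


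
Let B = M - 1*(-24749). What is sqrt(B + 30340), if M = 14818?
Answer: sqrt(69907) ≈ 264.40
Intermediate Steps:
B = 39567 (B = 14818 - 1*(-24749) = 14818 + 24749 = 39567)
sqrt(B + 30340) = sqrt(39567 + 30340) = sqrt(69907)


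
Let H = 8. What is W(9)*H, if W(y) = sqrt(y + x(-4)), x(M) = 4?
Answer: 8*sqrt(13) ≈ 28.844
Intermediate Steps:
W(y) = sqrt(4 + y) (W(y) = sqrt(y + 4) = sqrt(4 + y))
W(9)*H = sqrt(4 + 9)*8 = sqrt(13)*8 = 8*sqrt(13)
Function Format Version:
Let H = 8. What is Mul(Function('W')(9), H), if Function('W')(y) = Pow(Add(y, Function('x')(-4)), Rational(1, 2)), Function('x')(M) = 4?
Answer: Mul(8, Pow(13, Rational(1, 2))) ≈ 28.844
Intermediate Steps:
Function('W')(y) = Pow(Add(4, y), Rational(1, 2)) (Function('W')(y) = Pow(Add(y, 4), Rational(1, 2)) = Pow(Add(4, y), Rational(1, 2)))
Mul(Function('W')(9), H) = Mul(Pow(Add(4, 9), Rational(1, 2)), 8) = Mul(Pow(13, Rational(1, 2)), 8) = Mul(8, Pow(13, Rational(1, 2)))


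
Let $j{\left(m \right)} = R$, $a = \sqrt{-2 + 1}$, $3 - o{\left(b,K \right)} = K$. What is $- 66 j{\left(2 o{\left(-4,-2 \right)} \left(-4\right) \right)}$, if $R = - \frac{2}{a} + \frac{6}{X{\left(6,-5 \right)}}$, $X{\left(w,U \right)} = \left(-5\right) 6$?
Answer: $\frac{66}{5} - 132 i \approx 13.2 - 132.0 i$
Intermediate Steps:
$o{\left(b,K \right)} = 3 - K$
$X{\left(w,U \right)} = -30$
$a = i$ ($a = \sqrt{-1} = i \approx 1.0 i$)
$R = - \frac{1}{5} + 2 i$ ($R = - \frac{2}{i} + \frac{6}{-30} = - 2 \left(- i\right) + 6 \left(- \frac{1}{30}\right) = 2 i - \frac{1}{5} = - \frac{1}{5} + 2 i \approx -0.2 + 2.0 i$)
$j{\left(m \right)} = - \frac{1}{5} + 2 i$
$- 66 j{\left(2 o{\left(-4,-2 \right)} \left(-4\right) \right)} = - 66 \left(- \frac{1}{5} + 2 i\right) = \frac{66}{5} - 132 i$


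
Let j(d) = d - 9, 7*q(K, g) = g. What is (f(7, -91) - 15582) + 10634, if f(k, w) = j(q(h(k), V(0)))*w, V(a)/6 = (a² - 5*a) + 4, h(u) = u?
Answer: -4441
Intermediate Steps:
V(a) = 24 - 30*a + 6*a² (V(a) = 6*((a² - 5*a) + 4) = 6*(4 + a² - 5*a) = 24 - 30*a + 6*a²)
q(K, g) = g/7
j(d) = -9 + d
f(k, w) = -39*w/7 (f(k, w) = (-9 + (24 - 30*0 + 6*0²)/7)*w = (-9 + (24 + 0 + 6*0)/7)*w = (-9 + (24 + 0 + 0)/7)*w = (-9 + (⅐)*24)*w = (-9 + 24/7)*w = -39*w/7)
(f(7, -91) - 15582) + 10634 = (-39/7*(-91) - 15582) + 10634 = (507 - 15582) + 10634 = -15075 + 10634 = -4441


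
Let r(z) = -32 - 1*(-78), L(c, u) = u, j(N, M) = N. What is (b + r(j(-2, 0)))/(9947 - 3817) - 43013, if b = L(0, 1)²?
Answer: -263669643/6130 ≈ -43013.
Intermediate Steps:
r(z) = 46 (r(z) = -32 + 78 = 46)
b = 1 (b = 1² = 1)
(b + r(j(-2, 0)))/(9947 - 3817) - 43013 = (1 + 46)/(9947 - 3817) - 43013 = 47/6130 - 43013 = -263669643/6130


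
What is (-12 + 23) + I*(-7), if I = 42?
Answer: -283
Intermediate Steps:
(-12 + 23) + I*(-7) = (-12 + 23) + 42*(-7) = 11 - 294 = -283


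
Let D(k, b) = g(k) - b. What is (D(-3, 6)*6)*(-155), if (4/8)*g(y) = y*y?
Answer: -11160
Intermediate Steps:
g(y) = 2*y² (g(y) = 2*(y*y) = 2*y²)
D(k, b) = -b + 2*k² (D(k, b) = 2*k² - b = -b + 2*k²)
(D(-3, 6)*6)*(-155) = ((-1*6 + 2*(-3)²)*6)*(-155) = ((-6 + 2*9)*6)*(-155) = ((-6 + 18)*6)*(-155) = (12*6)*(-155) = 72*(-155) = -11160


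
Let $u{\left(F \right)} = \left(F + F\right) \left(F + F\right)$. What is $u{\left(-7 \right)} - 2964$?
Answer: $-2768$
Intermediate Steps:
$u{\left(F \right)} = 4 F^{2}$ ($u{\left(F \right)} = 2 F 2 F = 4 F^{2}$)
$u{\left(-7 \right)} - 2964 = 4 \left(-7\right)^{2} - 2964 = 4 \cdot 49 - 2964 = 196 - 2964 = -2768$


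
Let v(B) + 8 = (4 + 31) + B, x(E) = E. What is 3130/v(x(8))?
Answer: 626/7 ≈ 89.429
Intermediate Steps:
v(B) = 27 + B (v(B) = -8 + ((4 + 31) + B) = -8 + (35 + B) = 27 + B)
3130/v(x(8)) = 3130/(27 + 8) = 3130/35 = 3130*(1/35) = 626/7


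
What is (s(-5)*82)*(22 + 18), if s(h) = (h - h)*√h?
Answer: 0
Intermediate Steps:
s(h) = 0 (s(h) = 0*√h = 0)
(s(-5)*82)*(22 + 18) = (0*82)*(22 + 18) = 0*40 = 0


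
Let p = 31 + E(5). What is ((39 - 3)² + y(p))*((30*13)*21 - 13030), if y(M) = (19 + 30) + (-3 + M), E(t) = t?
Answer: -6669520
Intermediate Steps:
p = 36 (p = 31 + 5 = 36)
y(M) = 46 + M (y(M) = 49 + (-3 + M) = 46 + M)
((39 - 3)² + y(p))*((30*13)*21 - 13030) = ((39 - 3)² + (46 + 36))*((30*13)*21 - 13030) = (36² + 82)*(390*21 - 13030) = (1296 + 82)*(8190 - 13030) = 1378*(-4840) = -6669520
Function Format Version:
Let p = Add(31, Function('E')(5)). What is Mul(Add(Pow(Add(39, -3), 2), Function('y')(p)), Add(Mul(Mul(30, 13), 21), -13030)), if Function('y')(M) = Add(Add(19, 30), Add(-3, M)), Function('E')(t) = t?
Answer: -6669520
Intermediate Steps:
p = 36 (p = Add(31, 5) = 36)
Function('y')(M) = Add(46, M) (Function('y')(M) = Add(49, Add(-3, M)) = Add(46, M))
Mul(Add(Pow(Add(39, -3), 2), Function('y')(p)), Add(Mul(Mul(30, 13), 21), -13030)) = Mul(Add(Pow(Add(39, -3), 2), Add(46, 36)), Add(Mul(Mul(30, 13), 21), -13030)) = Mul(Add(Pow(36, 2), 82), Add(Mul(390, 21), -13030)) = Mul(Add(1296, 82), Add(8190, -13030)) = Mul(1378, -4840) = -6669520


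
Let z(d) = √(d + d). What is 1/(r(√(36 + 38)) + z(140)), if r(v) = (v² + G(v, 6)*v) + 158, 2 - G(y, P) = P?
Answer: 1/(2*(116 + √70 - 2*√74)) ≈ 0.0046658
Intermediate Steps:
G(y, P) = 2 - P
r(v) = 158 + v² - 4*v (r(v) = (v² + (2 - 1*6)*v) + 158 = (v² + (2 - 6)*v) + 158 = (v² - 4*v) + 158 = 158 + v² - 4*v)
z(d) = √2*√d (z(d) = √(2*d) = √2*√d)
1/(r(√(36 + 38)) + z(140)) = 1/((158 + (√(36 + 38))² - 4*√(36 + 38)) + √2*√140) = 1/((158 + (√74)² - 4*√74) + √2*(2*√35)) = 1/((158 + 74 - 4*√74) + 2*√70) = 1/((232 - 4*√74) + 2*√70) = 1/(232 - 4*√74 + 2*√70)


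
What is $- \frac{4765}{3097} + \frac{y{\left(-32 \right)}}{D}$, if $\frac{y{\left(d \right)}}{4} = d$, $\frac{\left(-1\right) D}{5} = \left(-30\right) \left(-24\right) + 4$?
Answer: $- \frac{4213221}{2802785} \approx -1.5032$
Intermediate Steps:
$D = -3620$ ($D = - 5 \left(\left(-30\right) \left(-24\right) + 4\right) = - 5 \left(720 + 4\right) = \left(-5\right) 724 = -3620$)
$y{\left(d \right)} = 4 d$
$- \frac{4765}{3097} + \frac{y{\left(-32 \right)}}{D} = - \frac{4765}{3097} + \frac{4 \left(-32\right)}{-3620} = \left(-4765\right) \frac{1}{3097} - - \frac{32}{905} = - \frac{4765}{3097} + \frac{32}{905} = - \frac{4213221}{2802785}$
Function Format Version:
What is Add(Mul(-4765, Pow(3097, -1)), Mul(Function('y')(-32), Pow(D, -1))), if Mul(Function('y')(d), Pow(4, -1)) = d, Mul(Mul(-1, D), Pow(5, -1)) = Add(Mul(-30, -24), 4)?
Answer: Rational(-4213221, 2802785) ≈ -1.5032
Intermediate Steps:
D = -3620 (D = Mul(-5, Add(Mul(-30, -24), 4)) = Mul(-5, Add(720, 4)) = Mul(-5, 724) = -3620)
Function('y')(d) = Mul(4, d)
Add(Mul(-4765, Pow(3097, -1)), Mul(Function('y')(-32), Pow(D, -1))) = Add(Mul(-4765, Pow(3097, -1)), Mul(Mul(4, -32), Pow(-3620, -1))) = Add(Mul(-4765, Rational(1, 3097)), Mul(-128, Rational(-1, 3620))) = Add(Rational(-4765, 3097), Rational(32, 905)) = Rational(-4213221, 2802785)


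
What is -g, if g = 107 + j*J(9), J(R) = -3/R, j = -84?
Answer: -135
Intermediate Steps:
g = 135 (g = 107 - (-252)/9 = 107 - 84*(-⅓) = 107 + 28 = 135)
-g = -1*135 = -135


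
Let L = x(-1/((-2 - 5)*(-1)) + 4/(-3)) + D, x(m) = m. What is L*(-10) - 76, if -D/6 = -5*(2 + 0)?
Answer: -13886/21 ≈ -661.24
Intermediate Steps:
D = 60 (D = -(-30)*(2 + 0) = -(-30)*2 = -6*(-10) = 60)
L = 1229/21 (L = (-1/((-2 - 5)*(-1)) + 4/(-3)) + 60 = (-1/((-7*(-1))) + 4*(-1/3)) + 60 = (-1/7 - 4/3) + 60 = -31/21 + 60 = 1229/21 ≈ 58.524)
L*(-10) - 76 = (1229/21)*(-10) - 76 = -12290/21 - 76 = -13886/21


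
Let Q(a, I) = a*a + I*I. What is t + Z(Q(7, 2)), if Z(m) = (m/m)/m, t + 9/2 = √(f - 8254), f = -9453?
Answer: -475/106 + I*√17707 ≈ -4.4811 + 133.07*I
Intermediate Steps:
Q(a, I) = I² + a² (Q(a, I) = a² + I² = I² + a²)
t = -9/2 + I*√17707 (t = -9/2 + √(-9453 - 8254) = -9/2 + √(-17707) = -9/2 + I*√17707 ≈ -4.5 + 133.07*I)
Z(m) = 1/m
t + Z(Q(7, 2)) = (-9/2 + I*√17707) + 1/(2² + 7²) = (-9/2 + I*√17707) + 1/(4 + 49) = (-9/2 + I*√17707) + 1/53 = -475/106 + I*√17707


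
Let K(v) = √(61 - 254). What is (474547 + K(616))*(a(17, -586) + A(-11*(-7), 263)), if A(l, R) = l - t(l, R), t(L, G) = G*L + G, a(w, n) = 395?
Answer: -9510870974 - 20042*I*√193 ≈ -9.5109e+9 - 2.7843e+5*I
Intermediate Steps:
K(v) = I*√193 (K(v) = √(-193) = I*√193)
t(L, G) = G + G*L
A(l, R) = l - R*(1 + l)
(474547 + K(616))*(a(17, -586) + A(-11*(-7), 263)) = (474547 + I*√193)*(395 + (-11*(-7) - 1*263*(1 - 11*(-7)))) = (474547 + I*√193)*(395 + (77 - 1*263*(1 + 77))) = (474547 + I*√193)*(395 + (77 - 1*263*78)) = (474547 + I*√193)*(395 + (77 - 20514)) = (474547 + I*√193)*(395 - 20437) = (474547 + I*√193)*(-20042) = -9510870974 - 20042*I*√193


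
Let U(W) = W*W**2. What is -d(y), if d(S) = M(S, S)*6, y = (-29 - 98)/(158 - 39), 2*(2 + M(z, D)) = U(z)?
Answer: 26367057/1685159 ≈ 15.647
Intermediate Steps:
U(W) = W**3
M(z, D) = -2 + z**3/2
y = -127/119 ≈ -1.0672
d(S) = -12 + 3*S**3 (d(S) = (-2 + S**3/2)*6 = -12 + 3*S**3)
-d(y) = -(-12 + 3*(-127/119)**3) = -(-12 + 3*(-2048383/1685159)) = -(-12 - 6145149/1685159) = -1*(-26367057/1685159) = 26367057/1685159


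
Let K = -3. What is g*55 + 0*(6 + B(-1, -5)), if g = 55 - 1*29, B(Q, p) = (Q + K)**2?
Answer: 1430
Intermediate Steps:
B(Q, p) = (-3 + Q)**2 (B(Q, p) = (Q - 3)**2 = (-3 + Q)**2)
g = 26 (g = 55 - 29 = 26)
g*55 + 0*(6 + B(-1, -5)) = 26*55 + 0*(6 + (-3 - 1)**2) = 1430 + 0*(6 + (-4)**2) = 1430 + 0*(6 + 16) = 1430 + 0*22 = 1430 + 0 = 1430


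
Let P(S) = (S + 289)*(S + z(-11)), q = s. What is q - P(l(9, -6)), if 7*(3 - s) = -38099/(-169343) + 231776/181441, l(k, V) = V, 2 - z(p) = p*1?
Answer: -425475080503325/215080342841 ≈ -1978.2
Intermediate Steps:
z(p) = 2 - p
s = 599078664696/215080342841 (s = 3 - (-38099/(-169343) + 231776/181441)/7 = 3 - (-38099*(-1/169343) + 231776*(1/181441))/7 = 3 - (38099/169343 + 231776/181441)/7 = 3 - ⅐*46162363827/30725763263 = 3 - 46162363827/215080342841 = 599078664696/215080342841 ≈ 2.7854)
q = 599078664696/215080342841 ≈ 2.7854
P(S) = (13 + S)*(289 + S) (P(S) = (S + 289)*(S + (2 - 1*(-11))) = (289 + S)*(S + (2 + 11)) = (289 + S)*(S + 13) = (289 + S)*(13 + S) = (13 + S)*(289 + S))
q - P(l(9, -6)) = 599078664696/215080342841 - (3757 + (-6)² + 302*(-6)) = 599078664696/215080342841 - (3757 + 36 - 1812) = 599078664696/215080342841 - 1*1981 = 599078664696/215080342841 - 1981 = -425475080503325/215080342841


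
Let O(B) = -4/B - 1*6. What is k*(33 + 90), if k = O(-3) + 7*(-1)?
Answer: -1435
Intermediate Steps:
O(B) = -6 - 4/B (O(B) = -4/B - 6 = -6 - 4/B)
k = -35/3 (k = (-6 - 4/(-3)) + 7*(-1) = (-6 - 4*(-⅓)) - 7 = (-6 + 4/3) - 7 = -14/3 - 7 = -35/3 ≈ -11.667)
k*(33 + 90) = -35*(33 + 90)/3 = -35/3*123 = -1435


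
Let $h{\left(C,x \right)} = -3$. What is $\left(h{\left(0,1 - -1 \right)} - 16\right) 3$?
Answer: $-57$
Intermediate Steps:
$\left(h{\left(0,1 - -1 \right)} - 16\right) 3 = \left(-3 - 16\right) 3 = \left(-19\right) 3 = -57$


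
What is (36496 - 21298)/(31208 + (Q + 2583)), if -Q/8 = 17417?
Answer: -15198/105545 ≈ -0.14400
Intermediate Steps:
Q = -139336 (Q = -8*17417 = -139336)
(36496 - 21298)/(31208 + (Q + 2583)) = (36496 - 21298)/(31208 + (-139336 + 2583)) = 15198/(31208 - 136753) = 15198/(-105545) = 15198*(-1/105545) = -15198/105545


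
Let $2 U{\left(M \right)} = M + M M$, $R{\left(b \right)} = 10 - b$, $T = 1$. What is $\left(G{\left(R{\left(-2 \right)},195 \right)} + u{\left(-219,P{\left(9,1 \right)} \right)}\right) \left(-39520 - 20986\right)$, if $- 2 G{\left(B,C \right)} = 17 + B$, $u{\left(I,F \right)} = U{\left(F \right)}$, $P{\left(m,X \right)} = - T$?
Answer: $877337$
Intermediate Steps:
$U{\left(M \right)} = \frac{M}{2} + \frac{M^{2}}{2}$ ($U{\left(M \right)} = \frac{M + M M}{2} = \frac{M + M^{2}}{2} = \frac{M}{2} + \frac{M^{2}}{2}$)
$P{\left(m,X \right)} = -1$ ($P{\left(m,X \right)} = \left(-1\right) 1 = -1$)
$u{\left(I,F \right)} = \frac{F \left(1 + F\right)}{2}$
$G{\left(B,C \right)} = - \frac{17}{2} - \frac{B}{2}$ ($G{\left(B,C \right)} = - \frac{17 + B}{2} = - \frac{17}{2} - \frac{B}{2}$)
$\left(G{\left(R{\left(-2 \right)},195 \right)} + u{\left(-219,P{\left(9,1 \right)} \right)}\right) \left(-39520 - 20986\right) = \left(\left(- \frac{17}{2} - \frac{10 - -2}{2}\right) + \frac{1}{2} \left(-1\right) \left(1 - 1\right)\right) \left(-39520 - 20986\right) = \left(\left(- \frac{17}{2} - \frac{10 + 2}{2}\right) + \frac{1}{2} \left(-1\right) 0\right) \left(-60506\right) = \left(\left(- \frac{17}{2} - 6\right) + 0\right) \left(-60506\right) = \left(- \frac{29}{2} + 0\right) \left(-60506\right) = \left(- \frac{29}{2}\right) \left(-60506\right) = 877337$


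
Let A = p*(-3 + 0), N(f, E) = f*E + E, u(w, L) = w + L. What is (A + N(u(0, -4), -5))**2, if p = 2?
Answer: 81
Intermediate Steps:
u(w, L) = L + w
N(f, E) = E + E*f (N(f, E) = E*f + E = E + E*f)
A = -6 (A = 2*(-3 + 0) = 2*(-3) = -6)
(A + N(u(0, -4), -5))**2 = (-6 - 5*(1 + (-4 + 0)))**2 = (-6 - 5*(1 - 4))**2 = (-6 - 5*(-3))**2 = (-6 + 15)**2 = 9**2 = 81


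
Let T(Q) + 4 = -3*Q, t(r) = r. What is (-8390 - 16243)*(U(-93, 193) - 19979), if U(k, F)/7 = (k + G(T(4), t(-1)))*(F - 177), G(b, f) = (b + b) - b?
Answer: 792862371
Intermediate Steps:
T(Q) = -4 - 3*Q
G(b, f) = b (G(b, f) = 2*b - b = b)
U(k, F) = 7*(-177 + F)*(-16 + k) (U(k, F) = 7*((k + (-4 - 3*4))*(F - 177)) = 7*((k + (-4 - 12))*(-177 + F)) = 7*((k - 16)*(-177 + F)) = 7*((-16 + k)*(-177 + F)) = 7*((-177 + F)*(-16 + k)) = 7*(-177 + F)*(-16 + k))
(-8390 - 16243)*(U(-93, 193) - 19979) = (-8390 - 16243)*((19824 - 1239*(-93) - 112*193 + 7*193*(-93)) - 19979) = -24633*((19824 + 115227 - 21616 - 125643) - 19979) = -24633*(-12208 - 19979) = -24633*(-32187) = 792862371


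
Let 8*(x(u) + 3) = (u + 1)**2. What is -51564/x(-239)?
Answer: -103128/14155 ≈ -7.2856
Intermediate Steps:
x(u) = -3 + (1 + u)**2/8 (x(u) = -3 + (u + 1)**2/8 = -3 + (1 + u)**2/8)
-51564/x(-239) = -51564/(-3 + (1 - 239)**2/8) = -51564/(-3 + (1/8)*(-238)**2) = -51564/(-3 + (1/8)*56644) = -51564/(-3 + 14161/2) = -51564/14155/2 = -51564*2/14155 = -103128/14155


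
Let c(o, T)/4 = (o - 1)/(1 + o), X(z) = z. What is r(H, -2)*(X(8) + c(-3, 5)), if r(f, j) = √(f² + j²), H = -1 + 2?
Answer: 16*√5 ≈ 35.777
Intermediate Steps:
H = 1
c(o, T) = 4*(-1 + o)/(1 + o) (c(o, T) = 4*((o - 1)/(1 + o)) = 4*((-1 + o)/(1 + o)) = 4*(-1 + o)/(1 + o))
r(H, -2)*(X(8) + c(-3, 5)) = √(1² + (-2)²)*(8 + 4*(-1 - 3)/(1 - 3)) = √(1 + 4)*(8 + 4*(-4)/(-2)) = √5*(8 + 4*(-½)*(-4)) = √5*(8 + 8) = √5*16 = 16*√5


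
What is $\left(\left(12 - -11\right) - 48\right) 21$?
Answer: $-525$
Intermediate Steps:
$\left(\left(12 - -11\right) - 48\right) 21 = \left(\left(12 + 11\right) - 48\right) 21 = \left(23 - 48\right) 21 = \left(-25\right) 21 = -525$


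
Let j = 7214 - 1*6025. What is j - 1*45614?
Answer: -44425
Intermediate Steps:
j = 1189 (j = 7214 - 6025 = 1189)
j - 1*45614 = 1189 - 1*45614 = 1189 - 45614 = -44425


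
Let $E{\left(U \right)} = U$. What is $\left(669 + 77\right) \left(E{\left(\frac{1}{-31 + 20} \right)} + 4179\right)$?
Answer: $\frac{34292128}{11} \approx 3.1175 \cdot 10^{6}$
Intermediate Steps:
$\left(669 + 77\right) \left(E{\left(\frac{1}{-31 + 20} \right)} + 4179\right) = \left(669 + 77\right) \left(\frac{1}{-31 + 20} + 4179\right) = 746 \left(\frac{1}{-11} + 4179\right) = 746 \left(- \frac{1}{11} + 4179\right) = 746 \cdot \frac{45968}{11} = \frac{34292128}{11}$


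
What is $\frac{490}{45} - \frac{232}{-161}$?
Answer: $\frac{17866}{1449} \approx 12.33$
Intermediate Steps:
$\frac{490}{45} - \frac{232}{-161} = 490 \cdot \frac{1}{45} - - \frac{232}{161} = \frac{98}{9} + \frac{232}{161} = \frac{17866}{1449}$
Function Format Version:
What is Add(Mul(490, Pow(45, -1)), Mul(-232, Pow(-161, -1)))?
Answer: Rational(17866, 1449) ≈ 12.330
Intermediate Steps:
Add(Mul(490, Pow(45, -1)), Mul(-232, Pow(-161, -1))) = Add(Mul(490, Rational(1, 45)), Mul(-232, Rational(-1, 161))) = Add(Rational(98, 9), Rational(232, 161)) = Rational(17866, 1449)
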